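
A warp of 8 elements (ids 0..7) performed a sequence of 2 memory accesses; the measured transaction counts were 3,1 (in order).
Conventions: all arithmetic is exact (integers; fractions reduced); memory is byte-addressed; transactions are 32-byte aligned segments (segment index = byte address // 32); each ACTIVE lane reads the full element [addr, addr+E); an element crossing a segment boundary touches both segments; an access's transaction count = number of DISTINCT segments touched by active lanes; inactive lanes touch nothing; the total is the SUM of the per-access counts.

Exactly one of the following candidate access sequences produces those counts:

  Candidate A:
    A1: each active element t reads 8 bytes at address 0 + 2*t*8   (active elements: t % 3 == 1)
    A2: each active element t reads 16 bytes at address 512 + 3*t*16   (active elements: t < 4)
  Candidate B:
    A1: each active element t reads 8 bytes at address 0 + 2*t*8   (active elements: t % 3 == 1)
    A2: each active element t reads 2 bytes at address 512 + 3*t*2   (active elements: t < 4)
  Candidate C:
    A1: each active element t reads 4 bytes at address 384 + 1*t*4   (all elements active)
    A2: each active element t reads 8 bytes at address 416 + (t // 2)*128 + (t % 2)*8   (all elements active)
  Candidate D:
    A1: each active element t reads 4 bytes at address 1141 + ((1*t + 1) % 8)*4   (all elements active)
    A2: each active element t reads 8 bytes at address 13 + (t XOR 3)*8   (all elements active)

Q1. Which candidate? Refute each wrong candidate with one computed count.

A: A2 gives 4 transactions, not 1
C: A1 gives 1 transaction, not 3
D: A1 gives 2 transactions, not 3
B: all counts match (3,1)

Answer: B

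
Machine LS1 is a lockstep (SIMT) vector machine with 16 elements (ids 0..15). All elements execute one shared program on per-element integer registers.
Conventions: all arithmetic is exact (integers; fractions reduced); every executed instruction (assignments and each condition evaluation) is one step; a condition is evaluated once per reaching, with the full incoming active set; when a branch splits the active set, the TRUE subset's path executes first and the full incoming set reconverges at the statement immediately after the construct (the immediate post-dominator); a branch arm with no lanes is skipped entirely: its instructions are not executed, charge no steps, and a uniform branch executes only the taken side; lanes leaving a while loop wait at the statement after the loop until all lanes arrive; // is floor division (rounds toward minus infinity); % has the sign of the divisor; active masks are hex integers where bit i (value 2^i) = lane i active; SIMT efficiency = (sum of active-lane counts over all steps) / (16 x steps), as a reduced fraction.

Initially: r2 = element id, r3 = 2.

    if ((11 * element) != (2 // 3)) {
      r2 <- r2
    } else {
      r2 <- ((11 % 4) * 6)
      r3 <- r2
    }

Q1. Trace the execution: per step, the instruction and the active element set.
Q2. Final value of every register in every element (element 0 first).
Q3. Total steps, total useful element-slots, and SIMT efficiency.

step 0: eval ((11 * element) != (2 // 3)) 0xffff
step 1: r2 <- r2                     0xfffe
step 2: r2 <- ((11 % 4) * 6)         0x0001
step 3: r3 <- r2                     0x0001

Answer: 4 steps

r2: 18,1,2,3,4,5,6,7,8,9,10,11,12,13,14,15
r3: 18,2,2,2,2,2,2,2,2,2,2,2,2,2,2,2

steps = 4; useful = 33; efficiency = 33/64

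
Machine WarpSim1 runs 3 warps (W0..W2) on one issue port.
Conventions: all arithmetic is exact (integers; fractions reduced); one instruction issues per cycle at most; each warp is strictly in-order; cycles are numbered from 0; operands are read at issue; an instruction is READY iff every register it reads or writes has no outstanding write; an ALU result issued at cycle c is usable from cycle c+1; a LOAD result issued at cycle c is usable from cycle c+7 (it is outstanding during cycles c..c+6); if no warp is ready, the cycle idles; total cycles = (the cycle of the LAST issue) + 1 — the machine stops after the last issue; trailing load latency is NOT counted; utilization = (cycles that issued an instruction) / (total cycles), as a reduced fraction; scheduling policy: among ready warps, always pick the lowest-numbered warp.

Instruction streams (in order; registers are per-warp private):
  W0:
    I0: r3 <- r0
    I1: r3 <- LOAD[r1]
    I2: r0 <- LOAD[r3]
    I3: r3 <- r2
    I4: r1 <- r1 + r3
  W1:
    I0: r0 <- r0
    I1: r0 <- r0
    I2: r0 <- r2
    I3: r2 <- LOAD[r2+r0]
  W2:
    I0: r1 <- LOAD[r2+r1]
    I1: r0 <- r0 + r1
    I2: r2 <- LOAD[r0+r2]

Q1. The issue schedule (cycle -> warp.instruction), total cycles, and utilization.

cycle 0: W0.I0
cycle 1: W0.I1
cycle 2: W1.I0
cycle 3: W1.I1
cycle 4: W1.I2
cycle 5: W1.I3
cycle 6: W2.I0
cycle 7: idle
cycle 8: W0.I2
cycle 9: W0.I3
cycle 10: W0.I4
cycle 11: idle
cycle 12: idle
cycle 13: W2.I1
cycle 14: W2.I2

Answer: 15 cycles, utilization 4/5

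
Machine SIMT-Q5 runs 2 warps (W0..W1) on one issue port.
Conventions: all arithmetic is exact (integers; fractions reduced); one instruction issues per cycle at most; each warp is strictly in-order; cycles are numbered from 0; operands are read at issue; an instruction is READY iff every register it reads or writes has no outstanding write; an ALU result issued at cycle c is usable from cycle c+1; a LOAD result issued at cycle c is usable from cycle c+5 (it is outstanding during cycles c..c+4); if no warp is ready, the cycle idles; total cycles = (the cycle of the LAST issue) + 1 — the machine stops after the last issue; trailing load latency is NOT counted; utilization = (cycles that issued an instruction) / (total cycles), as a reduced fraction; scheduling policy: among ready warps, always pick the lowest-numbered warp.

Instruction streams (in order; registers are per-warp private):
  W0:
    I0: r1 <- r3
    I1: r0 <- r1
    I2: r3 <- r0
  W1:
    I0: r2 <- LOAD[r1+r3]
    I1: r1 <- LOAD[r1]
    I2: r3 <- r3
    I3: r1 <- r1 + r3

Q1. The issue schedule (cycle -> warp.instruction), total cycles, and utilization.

cycle 0: W0.I0
cycle 1: W0.I1
cycle 2: W0.I2
cycle 3: W1.I0
cycle 4: W1.I1
cycle 5: W1.I2
cycle 6: idle
cycle 7: idle
cycle 8: idle
cycle 9: W1.I3

Answer: 10 cycles, utilization 7/10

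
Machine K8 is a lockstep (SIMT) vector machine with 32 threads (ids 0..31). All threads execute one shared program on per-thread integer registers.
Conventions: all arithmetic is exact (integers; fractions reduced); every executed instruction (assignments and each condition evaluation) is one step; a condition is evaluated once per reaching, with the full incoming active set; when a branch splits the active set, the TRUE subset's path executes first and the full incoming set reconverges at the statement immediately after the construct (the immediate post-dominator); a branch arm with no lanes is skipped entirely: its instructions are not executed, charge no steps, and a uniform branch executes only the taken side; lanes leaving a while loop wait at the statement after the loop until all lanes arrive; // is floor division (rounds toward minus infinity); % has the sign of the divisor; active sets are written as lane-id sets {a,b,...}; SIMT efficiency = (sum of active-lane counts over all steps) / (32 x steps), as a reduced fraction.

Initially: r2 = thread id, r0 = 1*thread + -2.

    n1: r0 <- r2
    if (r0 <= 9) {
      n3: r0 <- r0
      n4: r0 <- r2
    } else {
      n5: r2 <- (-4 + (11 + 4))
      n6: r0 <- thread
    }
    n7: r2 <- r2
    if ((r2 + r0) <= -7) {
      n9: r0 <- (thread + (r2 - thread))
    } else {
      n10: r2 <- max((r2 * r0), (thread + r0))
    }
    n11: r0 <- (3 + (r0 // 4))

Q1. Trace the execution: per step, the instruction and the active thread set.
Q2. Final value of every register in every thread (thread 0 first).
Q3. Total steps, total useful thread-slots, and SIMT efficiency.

step 0: r0 <- r2                     {0,1,2,3,4,5,6,7,8,9,10,11,12,13,14,15,16,17,18,19,20,21,22,23,24,25,26,27,28,29,30,31}
step 1: eval (r0 <= 9)               {0,1,2,3,4,5,6,7,8,9,10,11,12,13,14,15,16,17,18,19,20,21,22,23,24,25,26,27,28,29,30,31}
step 2: r0 <- r0                     {0,1,2,3,4,5,6,7,8,9}
step 3: r0 <- r2                     {0,1,2,3,4,5,6,7,8,9}
step 4: r2 <- (-4 + (11 + 4))        {10,11,12,13,14,15,16,17,18,19,20,21,22,23,24,25,26,27,28,29,30,31}
step 5: r0 <- thread                 {10,11,12,13,14,15,16,17,18,19,20,21,22,23,24,25,26,27,28,29,30,31}
step 6: r2 <- r2                     {0,1,2,3,4,5,6,7,8,9,10,11,12,13,14,15,16,17,18,19,20,21,22,23,24,25,26,27,28,29,30,31}
step 7: eval ((r2 + r0) <= -7)       {0,1,2,3,4,5,6,7,8,9,10,11,12,13,14,15,16,17,18,19,20,21,22,23,24,25,26,27,28,29,30,31}
step 8: r2 <- max((r2 * r0), (thread + r0)) {0,1,2,3,4,5,6,7,8,9,10,11,12,13,14,15,16,17,18,19,20,21,22,23,24,25,26,27,28,29,30,31}
step 9: r0 <- (3 + (r0 // 4))        {0,1,2,3,4,5,6,7,8,9,10,11,12,13,14,15,16,17,18,19,20,21,22,23,24,25,26,27,28,29,30,31}

Answer: 10 steps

r2: 0,2,4,9,16,25,36,49,64,81,110,121,132,143,154,165,176,187,198,209,220,231,242,253,264,275,286,297,308,319,330,341
r0: 3,3,3,3,4,4,4,4,5,5,5,5,6,6,6,6,7,7,7,7,8,8,8,8,9,9,9,9,10,10,10,10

steps = 10; useful = 256; efficiency = 256/320 = 4/5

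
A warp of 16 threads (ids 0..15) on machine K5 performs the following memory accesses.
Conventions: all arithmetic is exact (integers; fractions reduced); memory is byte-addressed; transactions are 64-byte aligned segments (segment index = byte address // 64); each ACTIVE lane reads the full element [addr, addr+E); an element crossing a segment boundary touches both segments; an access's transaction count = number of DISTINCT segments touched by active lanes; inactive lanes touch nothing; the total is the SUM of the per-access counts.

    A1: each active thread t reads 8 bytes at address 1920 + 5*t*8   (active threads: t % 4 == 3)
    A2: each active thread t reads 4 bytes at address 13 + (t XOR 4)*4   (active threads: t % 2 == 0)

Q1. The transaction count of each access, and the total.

A1: 4 transactions
A2: 2 transactions

Answer: 4,2; total 6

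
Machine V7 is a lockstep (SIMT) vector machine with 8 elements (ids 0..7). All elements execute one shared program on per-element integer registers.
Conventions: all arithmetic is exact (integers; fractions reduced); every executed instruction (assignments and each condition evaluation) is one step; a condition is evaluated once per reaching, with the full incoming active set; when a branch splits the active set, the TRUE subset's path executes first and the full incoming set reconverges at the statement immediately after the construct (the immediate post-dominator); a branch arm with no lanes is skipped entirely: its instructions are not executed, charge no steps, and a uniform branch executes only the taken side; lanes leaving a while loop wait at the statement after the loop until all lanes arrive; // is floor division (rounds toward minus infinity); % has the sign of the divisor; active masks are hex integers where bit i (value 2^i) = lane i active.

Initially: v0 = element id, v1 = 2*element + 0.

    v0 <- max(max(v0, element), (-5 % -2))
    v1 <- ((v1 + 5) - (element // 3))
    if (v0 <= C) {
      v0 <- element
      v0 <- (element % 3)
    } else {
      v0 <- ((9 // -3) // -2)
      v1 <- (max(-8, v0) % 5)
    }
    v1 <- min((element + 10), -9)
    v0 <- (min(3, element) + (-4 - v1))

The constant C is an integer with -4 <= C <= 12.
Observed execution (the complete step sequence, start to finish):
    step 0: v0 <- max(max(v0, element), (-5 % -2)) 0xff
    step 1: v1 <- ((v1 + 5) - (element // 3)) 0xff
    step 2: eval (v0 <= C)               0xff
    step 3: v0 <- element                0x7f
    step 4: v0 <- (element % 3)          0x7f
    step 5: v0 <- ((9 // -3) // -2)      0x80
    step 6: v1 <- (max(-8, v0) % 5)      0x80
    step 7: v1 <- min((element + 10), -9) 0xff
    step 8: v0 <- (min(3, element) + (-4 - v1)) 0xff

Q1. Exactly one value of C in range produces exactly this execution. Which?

Answer: C = 6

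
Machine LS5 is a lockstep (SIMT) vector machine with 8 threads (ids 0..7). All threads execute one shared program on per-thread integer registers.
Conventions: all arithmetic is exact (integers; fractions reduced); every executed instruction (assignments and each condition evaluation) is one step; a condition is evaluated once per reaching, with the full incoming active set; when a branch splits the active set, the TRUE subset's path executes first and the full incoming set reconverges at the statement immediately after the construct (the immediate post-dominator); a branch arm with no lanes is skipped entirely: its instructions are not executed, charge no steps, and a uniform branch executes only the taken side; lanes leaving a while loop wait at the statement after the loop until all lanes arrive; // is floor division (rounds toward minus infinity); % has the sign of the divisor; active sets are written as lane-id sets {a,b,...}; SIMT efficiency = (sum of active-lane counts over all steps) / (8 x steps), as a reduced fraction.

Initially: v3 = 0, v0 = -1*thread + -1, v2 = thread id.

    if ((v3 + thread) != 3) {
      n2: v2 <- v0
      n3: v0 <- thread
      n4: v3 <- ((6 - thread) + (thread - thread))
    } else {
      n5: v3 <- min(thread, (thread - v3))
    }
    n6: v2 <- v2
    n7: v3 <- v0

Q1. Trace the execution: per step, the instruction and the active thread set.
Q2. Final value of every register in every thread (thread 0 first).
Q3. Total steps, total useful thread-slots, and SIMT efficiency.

step 0: eval ((v3 + thread) != 3)    {0,1,2,3,4,5,6,7}
step 1: v2 <- v0                     {0,1,2,4,5,6,7}
step 2: v0 <- thread                 {0,1,2,4,5,6,7}
step 3: v3 <- ((6 - thread) + (thread - thread)) {0,1,2,4,5,6,7}
step 4: v3 <- min(thread, (thread - v3)) {3}
step 5: v2 <- v2                     {0,1,2,3,4,5,6,7}
step 6: v3 <- v0                     {0,1,2,3,4,5,6,7}

Answer: 7 steps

v3: 0,1,2,-4,4,5,6,7
v0: 0,1,2,-4,4,5,6,7
v2: -1,-2,-3,3,-5,-6,-7,-8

steps = 7; useful = 46; efficiency = 46/56 = 23/28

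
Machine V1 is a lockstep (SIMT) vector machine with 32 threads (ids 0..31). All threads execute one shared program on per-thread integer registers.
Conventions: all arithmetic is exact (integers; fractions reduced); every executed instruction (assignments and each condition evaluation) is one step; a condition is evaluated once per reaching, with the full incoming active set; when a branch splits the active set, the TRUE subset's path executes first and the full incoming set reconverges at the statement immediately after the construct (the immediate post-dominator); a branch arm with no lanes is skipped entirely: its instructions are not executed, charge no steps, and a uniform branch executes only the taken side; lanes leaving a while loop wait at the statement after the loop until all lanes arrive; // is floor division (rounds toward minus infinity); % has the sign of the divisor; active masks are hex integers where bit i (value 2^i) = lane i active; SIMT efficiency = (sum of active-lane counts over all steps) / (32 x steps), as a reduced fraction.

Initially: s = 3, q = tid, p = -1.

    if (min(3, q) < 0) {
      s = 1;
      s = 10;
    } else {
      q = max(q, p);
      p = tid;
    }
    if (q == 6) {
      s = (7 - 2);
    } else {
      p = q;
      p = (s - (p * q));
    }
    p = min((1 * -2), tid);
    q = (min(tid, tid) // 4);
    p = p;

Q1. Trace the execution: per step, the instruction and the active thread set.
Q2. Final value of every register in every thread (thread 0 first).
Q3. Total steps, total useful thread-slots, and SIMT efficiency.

step 0: eval (min(3, q) < 0)         0xffffffff
step 1: q <- max(q, p)               0xffffffff
step 2: p <- tid                     0xffffffff
step 3: eval (q == 6)                0xffffffff
step 4: s <- (7 - 2)                 0x00000040
step 5: p <- q                       0xffffffbf
step 6: p <- (s - (p * q))           0xffffffbf
step 7: p <- min((1 * -2), tid)      0xffffffff
step 8: q <- (min(tid, tid) // 4)    0xffffffff
step 9: p <- p                       0xffffffff

Answer: 10 steps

s: 3,3,3,3,3,3,5,3,3,3,3,3,3,3,3,3,3,3,3,3,3,3,3,3,3,3,3,3,3,3,3,3
q: 0,0,0,0,1,1,1,1,2,2,2,2,3,3,3,3,4,4,4,4,5,5,5,5,6,6,6,6,7,7,7,7
p: -2,-2,-2,-2,-2,-2,-2,-2,-2,-2,-2,-2,-2,-2,-2,-2,-2,-2,-2,-2,-2,-2,-2,-2,-2,-2,-2,-2,-2,-2,-2,-2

steps = 10; useful = 287; efficiency = 287/320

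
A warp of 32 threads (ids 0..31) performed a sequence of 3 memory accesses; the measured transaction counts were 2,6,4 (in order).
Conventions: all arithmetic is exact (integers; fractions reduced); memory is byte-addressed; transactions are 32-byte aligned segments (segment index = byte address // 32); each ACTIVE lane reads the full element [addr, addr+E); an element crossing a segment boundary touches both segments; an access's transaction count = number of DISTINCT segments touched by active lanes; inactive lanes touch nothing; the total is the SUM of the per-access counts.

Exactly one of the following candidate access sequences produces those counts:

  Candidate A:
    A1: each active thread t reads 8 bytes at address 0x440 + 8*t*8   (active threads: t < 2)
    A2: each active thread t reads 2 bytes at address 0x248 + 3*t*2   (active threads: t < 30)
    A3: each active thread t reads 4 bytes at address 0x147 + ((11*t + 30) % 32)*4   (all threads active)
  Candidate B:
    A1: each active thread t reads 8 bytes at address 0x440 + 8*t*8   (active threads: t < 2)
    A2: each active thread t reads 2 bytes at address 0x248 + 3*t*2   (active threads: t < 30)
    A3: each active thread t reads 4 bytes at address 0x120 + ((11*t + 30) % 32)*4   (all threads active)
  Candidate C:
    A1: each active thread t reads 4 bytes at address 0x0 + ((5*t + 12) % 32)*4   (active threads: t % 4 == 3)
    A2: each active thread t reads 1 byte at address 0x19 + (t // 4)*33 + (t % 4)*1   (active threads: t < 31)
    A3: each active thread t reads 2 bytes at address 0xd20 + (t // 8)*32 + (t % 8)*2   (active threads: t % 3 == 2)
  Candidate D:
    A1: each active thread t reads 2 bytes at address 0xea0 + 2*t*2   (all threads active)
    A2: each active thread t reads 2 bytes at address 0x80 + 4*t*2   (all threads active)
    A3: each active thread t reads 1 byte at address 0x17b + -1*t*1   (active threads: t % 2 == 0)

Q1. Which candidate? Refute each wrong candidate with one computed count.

A: A3 gives 5 transactions, not 4
C: A1 gives 4 transactions, not 2
D: A1 gives 4 transactions, not 2
B: all counts match (2,6,4)

Answer: B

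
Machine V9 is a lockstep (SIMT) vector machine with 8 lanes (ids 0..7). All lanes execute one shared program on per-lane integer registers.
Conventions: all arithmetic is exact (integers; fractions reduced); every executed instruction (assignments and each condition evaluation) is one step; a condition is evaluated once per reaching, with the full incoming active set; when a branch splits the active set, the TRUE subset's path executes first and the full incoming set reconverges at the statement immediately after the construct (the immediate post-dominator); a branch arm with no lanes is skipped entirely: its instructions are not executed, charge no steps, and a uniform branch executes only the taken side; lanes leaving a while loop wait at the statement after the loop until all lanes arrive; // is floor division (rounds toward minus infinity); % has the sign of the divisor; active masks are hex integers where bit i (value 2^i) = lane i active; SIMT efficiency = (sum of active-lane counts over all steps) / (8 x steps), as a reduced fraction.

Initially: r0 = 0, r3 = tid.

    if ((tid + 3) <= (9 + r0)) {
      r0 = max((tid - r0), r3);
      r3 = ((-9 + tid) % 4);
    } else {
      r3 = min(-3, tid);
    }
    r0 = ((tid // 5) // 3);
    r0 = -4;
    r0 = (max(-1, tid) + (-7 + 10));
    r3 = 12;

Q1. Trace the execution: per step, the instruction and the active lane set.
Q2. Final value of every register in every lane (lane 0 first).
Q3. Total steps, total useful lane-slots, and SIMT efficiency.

step 0: eval ((tid + 3) <= (9 + r0)) 0xff
step 1: r0 <- max((tid - r0), r3)    0x7f
step 2: r3 <- ((-9 + tid) % 4)       0x7f
step 3: r3 <- min(-3, tid)           0x80
step 4: r0 <- ((tid // 5) // 3)      0xff
step 5: r0 <- -4                     0xff
step 6: r0 <- (max(-1, tid) + (-7 + 10)) 0xff
step 7: r3 <- 12                     0xff

Answer: 8 steps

r0: 3,4,5,6,7,8,9,10
r3: 12,12,12,12,12,12,12,12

steps = 8; useful = 55; efficiency = 55/64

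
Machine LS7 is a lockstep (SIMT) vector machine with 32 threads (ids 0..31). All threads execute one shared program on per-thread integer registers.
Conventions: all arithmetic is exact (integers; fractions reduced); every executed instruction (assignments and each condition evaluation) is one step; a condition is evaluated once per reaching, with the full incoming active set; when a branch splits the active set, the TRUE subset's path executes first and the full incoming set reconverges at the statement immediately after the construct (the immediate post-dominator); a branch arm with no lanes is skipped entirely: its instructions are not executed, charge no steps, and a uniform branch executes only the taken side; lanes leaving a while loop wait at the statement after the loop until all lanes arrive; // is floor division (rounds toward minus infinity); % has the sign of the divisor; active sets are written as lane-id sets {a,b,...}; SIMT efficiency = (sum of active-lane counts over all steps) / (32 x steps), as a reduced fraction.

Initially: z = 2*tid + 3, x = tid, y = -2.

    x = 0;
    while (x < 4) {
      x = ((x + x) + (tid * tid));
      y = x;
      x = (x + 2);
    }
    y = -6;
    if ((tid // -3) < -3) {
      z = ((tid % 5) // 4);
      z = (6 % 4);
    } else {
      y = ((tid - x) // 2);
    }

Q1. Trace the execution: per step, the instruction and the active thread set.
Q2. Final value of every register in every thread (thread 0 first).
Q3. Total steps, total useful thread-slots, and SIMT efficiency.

step 0: x <- 0                       {0,1,2,3,4,5,6,7,8,9,10,11,12,13,14,15,16,17,18,19,20,21,22,23,24,25,26,27,28,29,30,31}
step 1: eval (x < 4)                 {0,1,2,3,4,5,6,7,8,9,10,11,12,13,14,15,16,17,18,19,20,21,22,23,24,25,26,27,28,29,30,31}
step 2: x <- ((x + x) + (tid * tid)) {0,1,2,3,4,5,6,7,8,9,10,11,12,13,14,15,16,17,18,19,20,21,22,23,24,25,26,27,28,29,30,31}
step 3: y <- x                       {0,1,2,3,4,5,6,7,8,9,10,11,12,13,14,15,16,17,18,19,20,21,22,23,24,25,26,27,28,29,30,31}
step 4: x <- (x + 2)                 {0,1,2,3,4,5,6,7,8,9,10,11,12,13,14,15,16,17,18,19,20,21,22,23,24,25,26,27,28,29,30,31}
step 5: eval (x < 4)                 {0,1,2,3,4,5,6,7,8,9,10,11,12,13,14,15,16,17,18,19,20,21,22,23,24,25,26,27,28,29,30,31}
step 6: x <- ((x + x) + (tid * tid)) {0,1}
step 7: y <- x                       {0,1}
step 8: x <- (x + 2)                 {0,1}
step 9: eval (x < 4)                 {0,1}
step 10: y <- -6                      {0,1,2,3,4,5,6,7,8,9,10,11,12,13,14,15,16,17,18,19,20,21,22,23,24,25,26,27,28,29,30,31}
step 11: eval ((tid // -3) < -3)      {0,1,2,3,4,5,6,7,8,9,10,11,12,13,14,15,16,17,18,19,20,21,22,23,24,25,26,27,28,29,30,31}
step 12: z <- ((tid % 5) // 4)        {10,11,12,13,14,15,16,17,18,19,20,21,22,23,24,25,26,27,28,29,30,31}
step 13: z <- (6 % 4)                 {10,11,12,13,14,15,16,17,18,19,20,21,22,23,24,25,26,27,28,29,30,31}
step 14: y <- ((tid - x) // 2)        {0,1,2,3,4,5,6,7,8,9}

Answer: 15 steps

z: 3,5,7,9,11,13,15,17,19,21,2,2,2,2,2,2,2,2,2,2,2,2,2,2,2,2,2,2,2,2,2,2
x: 6,9,6,11,18,27,38,51,66,83,102,123,146,171,198,227,258,291,326,363,402,443,486,531,578,627,678,731,786,843,902,963
y: -3,-4,-2,-4,-7,-11,-16,-22,-29,-37,-6,-6,-6,-6,-6,-6,-6,-6,-6,-6,-6,-6,-6,-6,-6,-6,-6,-6,-6,-6,-6,-6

steps = 15; useful = 318; efficiency = 318/480 = 53/80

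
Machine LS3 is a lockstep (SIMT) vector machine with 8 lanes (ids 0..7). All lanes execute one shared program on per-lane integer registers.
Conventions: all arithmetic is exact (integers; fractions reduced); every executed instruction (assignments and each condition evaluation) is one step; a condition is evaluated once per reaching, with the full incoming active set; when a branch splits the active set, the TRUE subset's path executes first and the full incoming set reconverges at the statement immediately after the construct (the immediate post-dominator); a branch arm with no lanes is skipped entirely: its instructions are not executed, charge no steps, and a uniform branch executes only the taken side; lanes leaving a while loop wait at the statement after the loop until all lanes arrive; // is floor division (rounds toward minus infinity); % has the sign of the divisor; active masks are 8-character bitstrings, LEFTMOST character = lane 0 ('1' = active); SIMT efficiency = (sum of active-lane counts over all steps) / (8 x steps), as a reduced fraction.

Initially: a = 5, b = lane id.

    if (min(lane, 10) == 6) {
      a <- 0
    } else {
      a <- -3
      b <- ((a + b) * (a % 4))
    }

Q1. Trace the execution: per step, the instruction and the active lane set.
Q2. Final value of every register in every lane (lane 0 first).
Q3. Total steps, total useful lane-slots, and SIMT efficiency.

step 0: eval (min(lane, 10) == 6)    11111111
step 1: a <- 0                       00000010
step 2: a <- -3                      11111101
step 3: b <- ((a + b) * (a % 4))     11111101

Answer: 4 steps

a: -3,-3,-3,-3,-3,-3,0,-3
b: -3,-2,-1,0,1,2,6,4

steps = 4; useful = 23; efficiency = 23/32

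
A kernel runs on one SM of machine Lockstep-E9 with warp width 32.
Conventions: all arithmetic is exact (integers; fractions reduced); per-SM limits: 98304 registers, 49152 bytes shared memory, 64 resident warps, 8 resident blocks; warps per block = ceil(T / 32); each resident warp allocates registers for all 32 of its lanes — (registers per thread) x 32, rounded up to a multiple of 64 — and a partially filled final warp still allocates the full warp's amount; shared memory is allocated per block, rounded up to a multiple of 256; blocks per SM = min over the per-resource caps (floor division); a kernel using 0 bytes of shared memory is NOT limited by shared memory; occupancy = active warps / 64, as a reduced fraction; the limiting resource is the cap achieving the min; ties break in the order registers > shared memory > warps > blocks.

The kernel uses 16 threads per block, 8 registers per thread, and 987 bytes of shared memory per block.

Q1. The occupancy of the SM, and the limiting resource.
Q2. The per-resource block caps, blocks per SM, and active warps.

Answer: occupancy 1/8, limited by blocks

registers: 384 blocks
shared memory: 48 blocks
warps: 64 blocks
blocks: 8 blocks

Answer: 8 blocks, 8 active warps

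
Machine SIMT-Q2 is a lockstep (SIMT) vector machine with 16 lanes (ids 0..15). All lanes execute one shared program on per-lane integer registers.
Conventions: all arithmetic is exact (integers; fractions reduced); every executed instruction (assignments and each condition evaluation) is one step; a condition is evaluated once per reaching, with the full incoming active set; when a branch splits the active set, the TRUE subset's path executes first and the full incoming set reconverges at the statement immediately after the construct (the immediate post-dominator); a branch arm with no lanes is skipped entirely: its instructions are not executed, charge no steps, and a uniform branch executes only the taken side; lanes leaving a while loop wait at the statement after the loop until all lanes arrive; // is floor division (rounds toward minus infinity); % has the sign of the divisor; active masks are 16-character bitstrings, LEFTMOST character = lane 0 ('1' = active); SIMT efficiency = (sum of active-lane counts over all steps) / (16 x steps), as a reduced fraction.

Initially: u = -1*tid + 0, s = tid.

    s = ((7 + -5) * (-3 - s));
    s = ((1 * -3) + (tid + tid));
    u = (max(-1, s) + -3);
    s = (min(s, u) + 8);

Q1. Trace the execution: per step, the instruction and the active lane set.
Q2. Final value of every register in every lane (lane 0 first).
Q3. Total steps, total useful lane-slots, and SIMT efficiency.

step 0: s <- ((7 + -5) * (-3 - s))   1111111111111111
step 1: s <- ((1 * -3) + (tid + tid)) 1111111111111111
step 2: u <- (max(-1, s) + -3)       1111111111111111
step 3: s <- (min(s, u) + 8)         1111111111111111

Answer: 4 steps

u: -4,-4,-2,0,2,4,6,8,10,12,14,16,18,20,22,24
s: 4,4,6,8,10,12,14,16,18,20,22,24,26,28,30,32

steps = 4; useful = 64; efficiency = 64/64 = 1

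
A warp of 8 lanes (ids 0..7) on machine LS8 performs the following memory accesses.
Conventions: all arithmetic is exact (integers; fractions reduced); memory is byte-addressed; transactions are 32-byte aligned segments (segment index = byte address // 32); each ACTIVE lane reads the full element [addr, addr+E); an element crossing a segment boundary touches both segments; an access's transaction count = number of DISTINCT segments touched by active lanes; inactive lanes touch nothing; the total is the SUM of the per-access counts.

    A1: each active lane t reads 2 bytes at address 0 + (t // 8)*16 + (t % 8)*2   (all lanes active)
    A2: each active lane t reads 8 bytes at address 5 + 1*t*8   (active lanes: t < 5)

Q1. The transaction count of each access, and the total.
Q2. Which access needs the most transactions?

A1: 1 transaction
A2: 2 transactions

Answer: 1,2; total 3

Answer: A2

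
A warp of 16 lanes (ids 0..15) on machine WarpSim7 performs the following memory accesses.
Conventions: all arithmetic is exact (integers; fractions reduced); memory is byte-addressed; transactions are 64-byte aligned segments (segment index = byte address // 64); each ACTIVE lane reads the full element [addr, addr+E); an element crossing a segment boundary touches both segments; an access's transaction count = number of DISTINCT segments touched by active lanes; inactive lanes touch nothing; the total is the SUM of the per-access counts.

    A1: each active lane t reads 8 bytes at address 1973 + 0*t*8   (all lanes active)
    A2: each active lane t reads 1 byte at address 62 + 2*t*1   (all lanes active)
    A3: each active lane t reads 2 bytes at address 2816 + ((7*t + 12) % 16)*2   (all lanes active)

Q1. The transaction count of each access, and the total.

A1: 1 transaction
A2: 2 transactions
A3: 1 transaction

Answer: 1,2,1; total 4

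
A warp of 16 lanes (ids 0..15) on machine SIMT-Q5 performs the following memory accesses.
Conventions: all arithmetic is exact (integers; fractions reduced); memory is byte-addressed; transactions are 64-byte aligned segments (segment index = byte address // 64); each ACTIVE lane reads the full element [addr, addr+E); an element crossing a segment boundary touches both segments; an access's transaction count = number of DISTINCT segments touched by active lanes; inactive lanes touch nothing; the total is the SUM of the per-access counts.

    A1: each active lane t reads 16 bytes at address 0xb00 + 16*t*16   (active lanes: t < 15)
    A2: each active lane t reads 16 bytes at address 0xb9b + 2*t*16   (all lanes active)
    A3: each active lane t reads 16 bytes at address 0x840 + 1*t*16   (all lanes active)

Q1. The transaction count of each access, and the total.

A1: 15 transactions
A2: 9 transactions
A3: 4 transactions

Answer: 15,9,4; total 28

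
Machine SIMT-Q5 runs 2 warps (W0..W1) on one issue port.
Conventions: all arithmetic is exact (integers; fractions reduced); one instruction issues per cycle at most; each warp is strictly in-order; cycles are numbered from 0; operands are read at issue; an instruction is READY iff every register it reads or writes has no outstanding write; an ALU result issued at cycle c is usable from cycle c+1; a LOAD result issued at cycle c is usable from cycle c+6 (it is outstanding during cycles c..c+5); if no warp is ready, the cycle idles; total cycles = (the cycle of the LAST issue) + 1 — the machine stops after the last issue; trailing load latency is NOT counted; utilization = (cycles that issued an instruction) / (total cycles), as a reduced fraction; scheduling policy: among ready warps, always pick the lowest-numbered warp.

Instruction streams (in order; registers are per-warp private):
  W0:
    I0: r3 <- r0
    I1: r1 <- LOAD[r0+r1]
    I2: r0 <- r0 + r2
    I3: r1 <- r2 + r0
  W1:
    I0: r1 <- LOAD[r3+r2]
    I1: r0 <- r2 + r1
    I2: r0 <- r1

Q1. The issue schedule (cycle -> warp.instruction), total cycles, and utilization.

cycle 0: W0.I0
cycle 1: W0.I1
cycle 2: W0.I2
cycle 3: W1.I0
cycle 4: idle
cycle 5: idle
cycle 6: idle
cycle 7: W0.I3
cycle 8: idle
cycle 9: W1.I1
cycle 10: W1.I2

Answer: 11 cycles, utilization 7/11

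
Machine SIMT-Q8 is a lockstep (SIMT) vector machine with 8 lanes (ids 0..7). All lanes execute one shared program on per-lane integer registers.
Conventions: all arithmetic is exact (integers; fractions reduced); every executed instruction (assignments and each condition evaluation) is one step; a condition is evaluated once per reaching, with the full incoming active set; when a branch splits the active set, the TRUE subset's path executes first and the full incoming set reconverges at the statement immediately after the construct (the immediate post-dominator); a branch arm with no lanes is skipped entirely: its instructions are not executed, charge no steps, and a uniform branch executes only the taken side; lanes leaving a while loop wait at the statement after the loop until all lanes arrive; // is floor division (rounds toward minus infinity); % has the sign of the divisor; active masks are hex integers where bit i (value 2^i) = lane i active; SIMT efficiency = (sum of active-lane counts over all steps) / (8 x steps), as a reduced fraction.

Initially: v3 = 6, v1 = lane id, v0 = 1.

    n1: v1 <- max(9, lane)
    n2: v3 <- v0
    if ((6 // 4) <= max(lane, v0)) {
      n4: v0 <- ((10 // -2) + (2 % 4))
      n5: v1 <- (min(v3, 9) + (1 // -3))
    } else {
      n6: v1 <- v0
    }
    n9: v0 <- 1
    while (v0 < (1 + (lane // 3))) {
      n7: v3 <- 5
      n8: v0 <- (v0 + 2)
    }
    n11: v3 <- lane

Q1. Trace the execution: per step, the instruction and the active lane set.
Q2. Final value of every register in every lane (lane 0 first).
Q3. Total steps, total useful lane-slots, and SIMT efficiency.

step 0: v1 <- max(9, lane)           0xff
step 1: v3 <- v0                     0xff
step 2: eval ((6 // 4) <= max(lane, v0)) 0xff
step 3: v0 <- ((10 // -2) + (2 % 4)) 0xff
step 4: v1 <- (min(v3, 9) + (1 // -3)) 0xff
step 5: v0 <- 1                      0xff
step 6: eval (v0 < (1 + (lane // 3))) 0xff
step 7: v3 <- 5                      0xf8
step 8: v0 <- (v0 + 2)               0xf8
step 9: eval (v0 < (1 + (lane // 3))) 0xf8
step 10: v3 <- lane                   0xff

Answer: 11 steps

v3: 0,1,2,3,4,5,6,7
v1: 0,0,0,0,0,0,0,0
v0: 1,1,1,3,3,3,3,3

steps = 11; useful = 79; efficiency = 79/88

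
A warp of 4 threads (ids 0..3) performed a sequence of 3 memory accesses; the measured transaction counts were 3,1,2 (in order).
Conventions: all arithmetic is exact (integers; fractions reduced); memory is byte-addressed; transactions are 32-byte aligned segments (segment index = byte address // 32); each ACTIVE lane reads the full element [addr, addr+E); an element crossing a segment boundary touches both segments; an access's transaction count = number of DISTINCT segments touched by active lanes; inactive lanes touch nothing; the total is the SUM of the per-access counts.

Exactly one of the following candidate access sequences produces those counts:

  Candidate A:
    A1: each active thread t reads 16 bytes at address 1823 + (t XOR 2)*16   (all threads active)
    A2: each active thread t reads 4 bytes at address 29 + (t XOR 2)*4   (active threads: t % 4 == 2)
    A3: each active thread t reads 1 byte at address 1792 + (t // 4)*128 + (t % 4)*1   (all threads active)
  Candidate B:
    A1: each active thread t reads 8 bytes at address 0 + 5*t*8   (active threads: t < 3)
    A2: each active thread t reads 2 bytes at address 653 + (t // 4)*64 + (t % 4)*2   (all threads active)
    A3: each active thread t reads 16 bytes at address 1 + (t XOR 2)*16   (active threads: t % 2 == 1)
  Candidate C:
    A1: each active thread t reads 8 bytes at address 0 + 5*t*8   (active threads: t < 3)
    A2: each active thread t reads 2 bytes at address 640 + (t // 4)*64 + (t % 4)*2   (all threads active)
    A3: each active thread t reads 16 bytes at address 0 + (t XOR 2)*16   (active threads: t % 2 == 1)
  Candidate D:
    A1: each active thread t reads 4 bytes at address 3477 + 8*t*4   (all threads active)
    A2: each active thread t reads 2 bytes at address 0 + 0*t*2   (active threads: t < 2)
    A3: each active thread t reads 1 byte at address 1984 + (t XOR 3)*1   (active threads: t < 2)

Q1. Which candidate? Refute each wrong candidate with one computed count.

A: A2 gives 2 transactions, not 1
B: A3 gives 3 transactions, not 2
D: A1 gives 4 transactions, not 3
C: all counts match (3,1,2)

Answer: C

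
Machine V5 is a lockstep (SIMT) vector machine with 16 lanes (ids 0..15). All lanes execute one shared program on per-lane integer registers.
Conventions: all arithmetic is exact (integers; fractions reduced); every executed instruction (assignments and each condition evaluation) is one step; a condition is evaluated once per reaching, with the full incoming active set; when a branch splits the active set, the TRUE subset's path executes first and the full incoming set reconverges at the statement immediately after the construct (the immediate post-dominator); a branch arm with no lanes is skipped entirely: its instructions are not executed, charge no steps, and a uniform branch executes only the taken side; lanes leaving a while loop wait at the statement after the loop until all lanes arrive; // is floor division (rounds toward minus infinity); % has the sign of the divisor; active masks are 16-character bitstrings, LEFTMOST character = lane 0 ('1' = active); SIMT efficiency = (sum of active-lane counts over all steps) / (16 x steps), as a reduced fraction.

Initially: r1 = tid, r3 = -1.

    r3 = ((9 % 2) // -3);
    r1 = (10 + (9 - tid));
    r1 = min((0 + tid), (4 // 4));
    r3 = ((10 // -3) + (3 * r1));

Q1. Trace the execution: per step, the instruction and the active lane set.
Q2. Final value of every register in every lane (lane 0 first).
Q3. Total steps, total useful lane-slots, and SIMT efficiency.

step 0: r3 <- ((9 % 2) // -3)        1111111111111111
step 1: r1 <- (10 + (9 - tid))       1111111111111111
step 2: r1 <- min((0 + tid), (4 // 4)) 1111111111111111
step 3: r3 <- ((10 // -3) + (3 * r1)) 1111111111111111

Answer: 4 steps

r1: 0,1,1,1,1,1,1,1,1,1,1,1,1,1,1,1
r3: -4,-1,-1,-1,-1,-1,-1,-1,-1,-1,-1,-1,-1,-1,-1,-1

steps = 4; useful = 64; efficiency = 64/64 = 1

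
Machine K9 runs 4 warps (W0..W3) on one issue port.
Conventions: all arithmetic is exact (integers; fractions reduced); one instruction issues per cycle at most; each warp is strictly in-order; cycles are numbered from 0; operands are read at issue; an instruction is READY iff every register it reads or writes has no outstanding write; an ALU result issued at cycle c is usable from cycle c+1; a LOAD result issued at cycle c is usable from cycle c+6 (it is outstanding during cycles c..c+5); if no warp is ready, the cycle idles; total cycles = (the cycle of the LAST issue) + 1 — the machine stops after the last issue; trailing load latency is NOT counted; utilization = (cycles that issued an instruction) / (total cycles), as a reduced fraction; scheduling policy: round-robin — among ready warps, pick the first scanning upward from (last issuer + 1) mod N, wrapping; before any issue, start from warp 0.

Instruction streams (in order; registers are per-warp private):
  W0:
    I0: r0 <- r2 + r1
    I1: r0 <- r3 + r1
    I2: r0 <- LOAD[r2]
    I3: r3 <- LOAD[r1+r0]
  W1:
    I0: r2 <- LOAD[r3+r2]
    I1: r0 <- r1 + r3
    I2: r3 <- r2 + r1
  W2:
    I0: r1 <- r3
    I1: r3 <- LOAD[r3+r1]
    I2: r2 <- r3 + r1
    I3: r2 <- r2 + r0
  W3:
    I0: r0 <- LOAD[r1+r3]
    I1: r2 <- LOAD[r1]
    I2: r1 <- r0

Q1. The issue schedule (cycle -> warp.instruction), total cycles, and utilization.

cycle 0: W0.I0
cycle 1: W1.I0
cycle 2: W2.I0
cycle 3: W3.I0
cycle 4: W0.I1
cycle 5: W1.I1
cycle 6: W2.I1
cycle 7: W3.I1
cycle 8: W0.I2
cycle 9: W1.I2
cycle 10: W3.I2
cycle 11: idle
cycle 12: W2.I2
cycle 13: W2.I3
cycle 14: W0.I3

Answer: 15 cycles, utilization 14/15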